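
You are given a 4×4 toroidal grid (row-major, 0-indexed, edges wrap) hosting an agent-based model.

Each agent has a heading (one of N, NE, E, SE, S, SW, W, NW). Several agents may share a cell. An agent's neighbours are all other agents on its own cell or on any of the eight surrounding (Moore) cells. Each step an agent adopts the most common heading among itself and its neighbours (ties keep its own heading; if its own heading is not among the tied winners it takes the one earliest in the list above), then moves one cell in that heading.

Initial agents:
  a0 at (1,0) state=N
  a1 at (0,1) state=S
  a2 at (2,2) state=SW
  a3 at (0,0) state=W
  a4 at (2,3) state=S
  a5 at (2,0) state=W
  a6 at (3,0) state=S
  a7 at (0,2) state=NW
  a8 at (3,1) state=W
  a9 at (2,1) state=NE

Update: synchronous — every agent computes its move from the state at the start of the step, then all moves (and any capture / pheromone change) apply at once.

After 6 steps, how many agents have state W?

t=1: a0@(2,0):S a1@(1,1):S a2@(3,1):SW a3@(0,3):W a4@(3,3):S a5@(2,3):W a6@(0,0):S a7@(3,1):NW a8@(3,0):W a9@(2,0):W
t=2: a0@(3,0):S a1@(2,1):S a2@(0,1):S a3@(0,2):W a4@(3,2):W a5@(2,2):W a6@(1,0):S a7@(0,1):S a8@(3,3):W a9@(2,3):W
t=3: a0@(0,0):S a1@(3,1):S a2@(1,1):S a3@(0,1):W a4@(3,1):W a5@(2,1):W a6@(2,0):S a7@(1,1):S a8@(3,2):W a9@(2,2):W
t=4: a0@(1,0):S a1@(3,0):W a2@(2,1):S a3@(1,1):S a4@(3,0):W a5@(2,0):W a6@(3,0):S a7@(2,1):S a8@(3,1):W a9@(2,1):W
t=5: a0@(2,0):S a1@(3,3):W a2@(3,1):S a3@(2,1):S a4@(3,3):W a5@(2,3):W a6@(3,3):W a7@(3,1):S a8@(3,0):W a9@(2,0):W
t=6: a0@(2,3):W a1@(3,2):W a2@(0,1):S a3@(3,1):S a4@(3,2):W a5@(2,2):W a6@(3,2):W a7@(0,1):S a8@(3,3):W a9@(2,3):W

7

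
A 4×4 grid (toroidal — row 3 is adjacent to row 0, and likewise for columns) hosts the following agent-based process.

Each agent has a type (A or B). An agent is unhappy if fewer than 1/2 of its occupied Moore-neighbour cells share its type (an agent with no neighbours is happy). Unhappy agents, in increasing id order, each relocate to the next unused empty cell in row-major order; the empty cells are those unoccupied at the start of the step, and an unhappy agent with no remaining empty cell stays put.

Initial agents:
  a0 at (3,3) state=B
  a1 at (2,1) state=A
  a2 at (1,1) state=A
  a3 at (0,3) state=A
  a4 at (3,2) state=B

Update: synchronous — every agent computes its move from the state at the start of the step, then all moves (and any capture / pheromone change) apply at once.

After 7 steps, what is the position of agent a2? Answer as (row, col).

(0, 1)

t=1: a0@(3,3):B a1@(2,1):A a2@(1,1):A a3@(0,0):A a4@(0,1):B
t=2: a0@(0,2):B a1@(2,1):A a2@(1,1):A a3@(0,3):A a4@(1,0):B
t=3: a0@(0,0):B a1@(2,1):A a2@(0,1):A a3@(1,2):A a4@(1,3):B
t=4: (unchanged — steady state)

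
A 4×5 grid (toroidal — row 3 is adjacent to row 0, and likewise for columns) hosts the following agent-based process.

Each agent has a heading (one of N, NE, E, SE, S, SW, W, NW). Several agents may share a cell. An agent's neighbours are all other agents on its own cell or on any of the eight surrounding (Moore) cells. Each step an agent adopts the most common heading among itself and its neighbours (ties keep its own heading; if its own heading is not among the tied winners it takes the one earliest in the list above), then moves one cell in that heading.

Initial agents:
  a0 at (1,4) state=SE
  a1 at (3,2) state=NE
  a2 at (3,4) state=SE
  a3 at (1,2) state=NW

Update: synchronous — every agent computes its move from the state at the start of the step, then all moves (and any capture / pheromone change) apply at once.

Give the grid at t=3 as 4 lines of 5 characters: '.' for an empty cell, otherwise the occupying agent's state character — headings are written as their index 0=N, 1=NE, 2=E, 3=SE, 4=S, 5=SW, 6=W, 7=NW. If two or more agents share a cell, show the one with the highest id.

t=1: a0@(2,0):SE a1@(2,3):NE a2@(0,0):SE a3@(0,1):NW
t=2: a0@(3,1):SE a1@(1,4):NE a2@(1,1):SE a3@(3,0):NW
t=3: a0@(0,2):SE a1@(0,0):NE a2@(2,2):SE a3@(2,4):NW

1.3..
.....
..3.7
.....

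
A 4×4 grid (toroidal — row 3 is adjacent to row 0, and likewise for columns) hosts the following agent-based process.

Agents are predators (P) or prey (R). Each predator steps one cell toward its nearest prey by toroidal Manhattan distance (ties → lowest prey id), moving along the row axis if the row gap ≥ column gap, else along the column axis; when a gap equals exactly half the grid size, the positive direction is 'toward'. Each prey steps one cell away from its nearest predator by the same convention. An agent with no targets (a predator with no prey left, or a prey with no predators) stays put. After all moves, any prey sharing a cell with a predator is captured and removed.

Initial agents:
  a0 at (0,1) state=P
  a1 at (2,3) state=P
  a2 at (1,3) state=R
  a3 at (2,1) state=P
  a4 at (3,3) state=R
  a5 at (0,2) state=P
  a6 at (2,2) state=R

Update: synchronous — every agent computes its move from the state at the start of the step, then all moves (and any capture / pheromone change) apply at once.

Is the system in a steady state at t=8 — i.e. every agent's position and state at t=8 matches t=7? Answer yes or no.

t=1: a0@(0,2):P a1@(1,3):P a2@(0,3):R a3@(2,2):P a4@(0,3):R a5@(1,2):P a6@(2,1):R
t=2: a0@(0,3):P a1@(0,3):P a2@(0,0):R a3@(2,1):P a4@(0,0):R a5@(0,2):P a6@(2,0):R
t=3: a0@(0,0):P a1@(0,0):P a2@(0,1):R a3@(2,0):P a4@(0,1):R a5@(0,3):P a6@(2,3):R
t=4: a0@(0,1):P a1@(0,1):P a2@(0,2):R a3@(2,3):P a4@(0,2):R a5@(0,0):P a6@(2,2):R
t=5: a0@(0,2):P a1@(0,2):P a2@(0,3):R a3@(2,2):P a4@(0,3):R a5@(0,1):P a6@(2,1):R
t=6: a0@(0,3):P a1@(0,3):P a2@(0,0):R a3@(2,1):P a4@(0,0):R a5@(0,2):P a6@(2,0):R
t=7: a0@(0,0):P a1@(0,0):P a2@(0,1):R a3@(2,0):P a4@(0,1):R a5@(0,3):P a6@(2,3):R
t=8: a0@(0,1):P a1@(0,1):P a2@(0,2):R a3@(2,3):P a4@(0,2):R a5@(0,0):P a6@(2,2):R

no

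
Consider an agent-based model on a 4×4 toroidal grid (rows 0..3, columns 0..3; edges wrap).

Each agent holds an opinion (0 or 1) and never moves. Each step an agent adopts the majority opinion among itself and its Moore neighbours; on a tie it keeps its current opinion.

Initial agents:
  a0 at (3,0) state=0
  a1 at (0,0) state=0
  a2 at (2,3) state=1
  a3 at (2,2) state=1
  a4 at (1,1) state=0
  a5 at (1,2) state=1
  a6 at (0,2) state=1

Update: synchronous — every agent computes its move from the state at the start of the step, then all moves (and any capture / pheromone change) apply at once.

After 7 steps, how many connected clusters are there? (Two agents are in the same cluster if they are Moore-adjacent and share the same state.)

t=1: a0@(3,0):0 a1@(0,0):0 a2@(2,3):1 a3@(2,2):1 a4@(1,1):1 a5@(1,2):1 a6@(0,2):1
t=2: (unchanged — steady state)

2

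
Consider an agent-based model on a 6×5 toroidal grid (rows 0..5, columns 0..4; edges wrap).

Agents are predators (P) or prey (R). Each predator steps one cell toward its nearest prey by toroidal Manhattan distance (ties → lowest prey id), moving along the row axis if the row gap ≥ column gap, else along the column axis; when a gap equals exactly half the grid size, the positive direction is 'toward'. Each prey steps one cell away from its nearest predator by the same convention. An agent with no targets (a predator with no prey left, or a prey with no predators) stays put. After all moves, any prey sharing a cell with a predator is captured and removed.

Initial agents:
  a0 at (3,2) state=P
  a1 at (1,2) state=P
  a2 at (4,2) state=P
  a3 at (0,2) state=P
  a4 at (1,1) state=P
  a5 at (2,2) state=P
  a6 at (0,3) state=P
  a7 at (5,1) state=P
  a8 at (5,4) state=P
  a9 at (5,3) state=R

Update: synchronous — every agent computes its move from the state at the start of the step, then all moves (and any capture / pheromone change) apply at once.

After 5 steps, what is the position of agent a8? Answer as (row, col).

(4, 1)

t=1: a0@(4,2):P a1@(0,2):P a2@(5,2):P a3@(5,2):P a4@(0,1):P a5@(3,2):P a6@(5,3):P a7@(5,2):P a8@(5,3):P a9@(4,3):R
t=2: a0@(4,3):P a1@(5,2):P a2@(4,2):P a3@(4,2):P a4@(5,1):P a5@(4,2):P a6@(4,3):P a7@(4,2):P a8@(4,3):P a9@(4,4):R
t=3: a0@(4,4):P a1@(5,3):P a2@(4,3):P a3@(4,3):P a4@(5,0):P a5@(4,3):P a6@(4,4):P a7@(4,3):P a8@(4,4):P a9@(4,0):R
t=4: a0@(4,0):P a1@(5,4):P a2@(4,4):P a3@(4,4):P a4@(4,0):P a5@(4,4):P a6@(4,0):P a7@(4,4):P a8@(4,0):P a9@(4,1):R
t=5: a0@(4,1):P a1@(5,0):P a2@(4,0):P a3@(4,0):P a4@(4,1):P a5@(4,0):P a6@(4,1):P a7@(4,0):P a8@(4,1):P a9@(4,2):R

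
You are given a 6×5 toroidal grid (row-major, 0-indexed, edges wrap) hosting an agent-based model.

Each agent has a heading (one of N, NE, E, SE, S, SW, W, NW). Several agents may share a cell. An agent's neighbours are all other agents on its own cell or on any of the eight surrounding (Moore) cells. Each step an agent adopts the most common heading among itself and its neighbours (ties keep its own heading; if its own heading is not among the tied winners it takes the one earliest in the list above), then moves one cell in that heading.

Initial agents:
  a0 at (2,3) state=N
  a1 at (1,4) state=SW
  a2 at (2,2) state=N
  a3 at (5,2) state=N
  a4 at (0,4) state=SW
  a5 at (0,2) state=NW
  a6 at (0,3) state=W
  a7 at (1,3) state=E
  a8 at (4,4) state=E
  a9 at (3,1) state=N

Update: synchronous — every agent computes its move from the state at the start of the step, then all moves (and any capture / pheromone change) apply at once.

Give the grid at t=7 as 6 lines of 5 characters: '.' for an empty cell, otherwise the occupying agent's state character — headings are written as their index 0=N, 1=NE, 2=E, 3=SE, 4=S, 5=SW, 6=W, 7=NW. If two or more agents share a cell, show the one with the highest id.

..00.
..00.
.0...
.....
.....
...0.

t=1: a0@(1,3):N a1@(2,3):SW a2@(1,2):N a3@(4,2):N a4@(1,3):SW a5@(5,1):NW a6@(1,2):SW a7@(0,3):N a8@(4,0):E a9@(2,1):N
t=2: a0@(0,3):N a1@(3,2):SW a2@(0,2):N a3@(3,2):N a4@(2,2):SW a5@(4,0):NW a6@(0,2):N a7@(5,3):N a8@(4,1):E a9@(1,1):N
t=3: a0@(5,3):N a1@(4,1):SW a2@(5,2):N a3@(4,1):SW a4@(3,1):SW a5@(3,4):NW a6@(5,2):N a7@(4,3):N a8@(4,2):E a9@(0,1):N
t=4: a0@(4,3):N a1@(5,0):SW a2@(4,2):N a3@(5,0):SW a4@(4,0):SW a5@(2,3):NW a6@(4,2):N a7@(3,3):N a8@(3,2):N a9@(5,1):N
t=5: a0@(3,3):N a1@(0,4):SW a2@(3,2):N a3@(0,4):SW a4@(5,4):SW a5@(1,3):N a6@(3,2):N a7@(2,3):N a8@(2,2):N a9@(4,1):N
t=6: a0@(2,3):N a1@(1,3):SW a2@(2,2):N a3@(1,3):SW a4@(0,3):SW a5@(0,3):N a6@(2,2):N a7@(1,3):N a8@(1,2):N a9@(3,1):N
t=7: a0@(1,3):N a1@(0,3):N a2@(1,2):N a3@(0,3):N a4@(1,2):SW a5@(5,3):N a6@(1,2):N a7@(0,3):N a8@(0,2):N a9@(2,1):N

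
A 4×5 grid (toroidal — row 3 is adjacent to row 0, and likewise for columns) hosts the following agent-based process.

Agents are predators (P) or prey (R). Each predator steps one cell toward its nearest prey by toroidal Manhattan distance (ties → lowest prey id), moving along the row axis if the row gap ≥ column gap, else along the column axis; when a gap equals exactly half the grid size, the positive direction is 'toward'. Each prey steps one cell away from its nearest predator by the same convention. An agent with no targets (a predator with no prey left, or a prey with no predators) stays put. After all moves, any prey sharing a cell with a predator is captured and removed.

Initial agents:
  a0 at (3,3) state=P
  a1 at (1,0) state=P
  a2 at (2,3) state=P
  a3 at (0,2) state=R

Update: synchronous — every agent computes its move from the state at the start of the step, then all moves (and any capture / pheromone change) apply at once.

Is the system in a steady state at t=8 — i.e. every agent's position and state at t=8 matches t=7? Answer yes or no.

yes

t=1: a0@(0,3):P a1@(1,1):P a2@(3,3):P a3@(1,2):R
t=2: a0@(1,3):P a1@(1,2):P a2@(0,3):P
t=3: (unchanged — steady state)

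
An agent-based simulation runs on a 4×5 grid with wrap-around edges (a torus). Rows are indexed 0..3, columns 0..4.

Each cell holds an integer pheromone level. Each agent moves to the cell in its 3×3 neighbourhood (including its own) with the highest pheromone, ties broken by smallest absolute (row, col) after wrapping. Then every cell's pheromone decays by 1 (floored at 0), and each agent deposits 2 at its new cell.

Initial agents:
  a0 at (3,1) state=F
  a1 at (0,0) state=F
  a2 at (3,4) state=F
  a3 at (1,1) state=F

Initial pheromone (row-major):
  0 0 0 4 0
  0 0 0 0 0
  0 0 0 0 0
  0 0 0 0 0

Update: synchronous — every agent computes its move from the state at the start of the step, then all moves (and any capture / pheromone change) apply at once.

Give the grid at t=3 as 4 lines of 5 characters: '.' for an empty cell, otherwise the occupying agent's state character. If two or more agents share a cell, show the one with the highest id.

F..F.
.....
.....
.....

t=1: a0@(0,0) a1@(0,0) a2@(0,3) a3@(0,0) | pheromone: 6 0 0 5 0 / 0 0 0 0 0 / 0 0 0 0 0 / 0 0 0 0 0
t=2: a0@(0,0) a1@(0,0) a2@(0,3) a3@(0,0) | pheromone: 11 0 0 6 0 / 0 0 0 0 0 / 0 0 0 0 0 / 0 0 0 0 0
t=3: a0@(0,0) a1@(0,0) a2@(0,3) a3@(0,0) | pheromone: 16 0 0 7 0 / 0 0 0 0 0 / 0 0 0 0 0 / 0 0 0 0 0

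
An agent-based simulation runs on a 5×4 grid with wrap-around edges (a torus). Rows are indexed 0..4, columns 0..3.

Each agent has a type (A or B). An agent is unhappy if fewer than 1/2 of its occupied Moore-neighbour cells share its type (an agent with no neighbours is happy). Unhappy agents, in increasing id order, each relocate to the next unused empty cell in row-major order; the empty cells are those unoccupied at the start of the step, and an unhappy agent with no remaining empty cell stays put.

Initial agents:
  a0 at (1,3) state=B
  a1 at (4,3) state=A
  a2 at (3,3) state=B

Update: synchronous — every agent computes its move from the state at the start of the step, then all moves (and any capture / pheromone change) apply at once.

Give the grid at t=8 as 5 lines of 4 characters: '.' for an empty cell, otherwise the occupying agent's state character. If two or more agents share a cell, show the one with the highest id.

B.A.
.B..
....
....
....

t=1: a0@(1,3):B a1@(0,0):A a2@(0,1):B
t=2: a0@(0,2):B a1@(0,3):A a2@(1,0):B
t=3: a0@(0,0):B a1@(0,1):A a2@(1,1):B
t=4: a0@(0,0):B a1@(0,2):A a2@(1,1):B
t=5: a0@(0,0):B a1@(0,1):A a2@(1,1):B
t=6: a0@(0,0):B a1@(0,2):A a2@(1,1):B
t=7: a0@(0,0):B a1@(0,1):A a2@(1,1):B
t=8: a0@(0,0):B a1@(0,2):A a2@(1,1):B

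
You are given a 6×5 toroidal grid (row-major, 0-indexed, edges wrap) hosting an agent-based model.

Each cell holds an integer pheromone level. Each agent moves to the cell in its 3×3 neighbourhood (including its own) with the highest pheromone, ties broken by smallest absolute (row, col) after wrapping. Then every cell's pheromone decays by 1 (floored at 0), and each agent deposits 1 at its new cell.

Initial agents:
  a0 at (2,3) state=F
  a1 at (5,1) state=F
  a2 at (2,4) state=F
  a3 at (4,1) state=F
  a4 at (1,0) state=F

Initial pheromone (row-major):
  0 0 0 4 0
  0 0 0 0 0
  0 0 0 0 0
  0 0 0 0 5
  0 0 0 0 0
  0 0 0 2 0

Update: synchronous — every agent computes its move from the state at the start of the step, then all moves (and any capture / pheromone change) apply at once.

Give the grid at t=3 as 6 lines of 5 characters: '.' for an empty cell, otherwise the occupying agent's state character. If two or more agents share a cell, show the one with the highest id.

F....
.....
.....
....F
.....
.....

t=1: a0@(3,4) a1@(0,0) a2@(3,4) a3@(3,0) a4@(0,0) | pheromone: 2 0 0 3 0 / 0 0 0 0 0 / 0 0 0 0 0 / 1 0 0 0 6 / 0 0 0 0 0 / 0 0 0 1 0
t=2: a0@(3,4) a1@(0,0) a2@(3,4) a3@(3,4) a4@(0,0) | pheromone: 3 0 0 2 0 / 0 0 0 0 0 / 0 0 0 0 0 / 0 0 0 0 8 / 0 0 0 0 0 / 0 0 0 0 0
t=3: a0@(3,4) a1@(0,0) a2@(3,4) a3@(3,4) a4@(0,0) | pheromone: 4 0 0 1 0 / 0 0 0 0 0 / 0 0 0 0 0 / 0 0 0 0 10 / 0 0 0 0 0 / 0 0 0 0 0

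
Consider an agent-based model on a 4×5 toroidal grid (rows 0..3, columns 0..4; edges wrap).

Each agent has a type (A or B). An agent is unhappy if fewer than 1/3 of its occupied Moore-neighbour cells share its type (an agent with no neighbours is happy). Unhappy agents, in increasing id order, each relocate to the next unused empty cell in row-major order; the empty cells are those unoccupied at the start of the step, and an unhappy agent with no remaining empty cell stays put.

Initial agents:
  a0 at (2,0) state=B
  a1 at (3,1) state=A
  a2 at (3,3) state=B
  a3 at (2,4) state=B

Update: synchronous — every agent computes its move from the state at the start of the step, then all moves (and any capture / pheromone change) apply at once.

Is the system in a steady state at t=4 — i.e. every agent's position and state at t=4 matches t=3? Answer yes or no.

t=1: a0@(2,0):B a1@(0,0):A a2@(3,3):B a3@(2,4):B
t=2: (unchanged — steady state)

yes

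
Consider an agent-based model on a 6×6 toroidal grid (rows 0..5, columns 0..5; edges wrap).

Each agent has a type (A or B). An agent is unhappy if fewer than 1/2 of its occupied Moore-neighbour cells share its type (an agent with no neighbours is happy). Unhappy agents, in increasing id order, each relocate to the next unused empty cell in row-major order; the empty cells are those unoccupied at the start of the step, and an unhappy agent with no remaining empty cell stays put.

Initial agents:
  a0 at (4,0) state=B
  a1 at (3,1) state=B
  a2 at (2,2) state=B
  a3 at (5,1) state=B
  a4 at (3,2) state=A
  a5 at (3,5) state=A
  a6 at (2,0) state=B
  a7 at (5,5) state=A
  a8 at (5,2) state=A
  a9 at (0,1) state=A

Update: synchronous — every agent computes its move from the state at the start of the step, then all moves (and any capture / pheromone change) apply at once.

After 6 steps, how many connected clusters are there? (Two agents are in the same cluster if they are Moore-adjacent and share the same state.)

t=1: a0@(4,0):B a1@(3,1):B a2@(2,2):B a3@(0,0):B a4@(0,2):A a5@(0,3):A a6@(2,0):B a7@(0,4):A a8@(5,2):A a9@(0,1):A
t=2: a0@(4,0):B a1@(3,1):B a2@(2,2):B a3@(0,5):B a4@(0,2):A a5@(0,3):A a6@(2,0):B a7@(0,4):A a8@(5,2):A a9@(0,1):A
t=3: a0@(4,0):B a1@(3,1):B a2@(2,2):B a3@(0,0):B a4@(0,2):A a5@(0,3):A a6@(2,0):B a7@(0,4):A a8@(5,2):A a9@(0,1):A
t=4: a0@(4,0):B a1@(3,1):B a2@(2,2):B a3@(0,5):B a4@(0,2):A a5@(0,3):A a6@(2,0):B a7@(0,4):A a8@(5,2):A a9@(0,1):A
t=5: a0@(4,0):B a1@(3,1):B a2@(2,2):B a3@(0,0):B a4@(0,2):A a5@(0,3):A a6@(2,0):B a7@(0,4):A a8@(5,2):A a9@(0,1):A
t=6: a0@(4,0):B a1@(3,1):B a2@(2,2):B a3@(0,5):B a4@(0,2):A a5@(0,3):A a6@(2,0):B a7@(0,4):A a8@(5,2):A a9@(0,1):A

3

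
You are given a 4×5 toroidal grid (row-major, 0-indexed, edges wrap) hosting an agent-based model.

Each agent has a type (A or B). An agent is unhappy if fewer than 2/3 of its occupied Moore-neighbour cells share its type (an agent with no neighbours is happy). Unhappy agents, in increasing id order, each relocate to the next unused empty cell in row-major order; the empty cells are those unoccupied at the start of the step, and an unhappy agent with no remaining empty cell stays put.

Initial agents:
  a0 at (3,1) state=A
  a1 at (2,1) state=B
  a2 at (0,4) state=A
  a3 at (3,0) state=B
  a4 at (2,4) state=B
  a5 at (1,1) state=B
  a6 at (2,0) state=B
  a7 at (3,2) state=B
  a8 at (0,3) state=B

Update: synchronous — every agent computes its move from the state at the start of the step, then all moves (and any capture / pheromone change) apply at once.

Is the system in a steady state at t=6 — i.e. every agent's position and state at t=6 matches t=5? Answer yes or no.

no

t=1: a0@(0,0):A a1@(2,1):B a2@(0,1):A a3@(0,2):B a4@(2,4):B a5@(1,1):B a6@(2,0):B a7@(3,2):B a8@(1,0):B
t=2: a0@(0,3):A a1@(2,1):B a2@(0,4):A a3@(0,2):B a4@(2,4):B a5@(1,1):B a6@(2,0):B a7@(3,2):B a8@(1,0):B
t=3: a0@(0,0):A a1@(2,1):B a2@(0,1):A a3@(0,2):B a4@(2,4):B a5@(1,1):B a6@(2,0):B a7@(3,2):B a8@(1,0):B
t=4: a0@(0,3):A a1@(2,1):B a2@(0,4):A a3@(0,2):B a4@(2,4):B a5@(1,1):B a6@(2,0):B a7@(3,2):B a8@(1,0):B
t=5: a0@(0,0):A a1@(2,1):B a2@(0,1):A a3@(0,2):B a4@(2,4):B a5@(1,1):B a6@(2,0):B a7@(3,2):B a8@(1,0):B
t=6: a0@(0,3):A a1@(2,1):B a2@(0,4):A a3@(0,2):B a4@(2,4):B a5@(1,1):B a6@(2,0):B a7@(3,2):B a8@(1,0):B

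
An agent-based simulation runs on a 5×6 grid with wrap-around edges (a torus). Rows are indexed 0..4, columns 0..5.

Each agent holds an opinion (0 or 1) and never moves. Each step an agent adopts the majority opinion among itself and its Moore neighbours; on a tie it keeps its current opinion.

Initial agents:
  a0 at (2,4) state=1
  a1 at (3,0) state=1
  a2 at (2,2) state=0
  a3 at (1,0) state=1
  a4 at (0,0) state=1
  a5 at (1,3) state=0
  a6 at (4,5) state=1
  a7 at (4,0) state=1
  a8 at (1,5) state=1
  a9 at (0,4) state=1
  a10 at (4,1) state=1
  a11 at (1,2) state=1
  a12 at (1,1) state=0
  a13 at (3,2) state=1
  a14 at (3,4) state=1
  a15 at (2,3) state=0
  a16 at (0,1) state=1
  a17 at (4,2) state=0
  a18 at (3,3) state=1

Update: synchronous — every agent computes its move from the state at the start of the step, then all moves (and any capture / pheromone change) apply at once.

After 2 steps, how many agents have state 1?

t=1: a0@(2,4):1 a1@(3,0):1 a2@(2,2):0 a3@(1,0):1 a4@(0,0):1 a5@(1,3):0 a6@(4,5):1 a7@(4,0):1 a8@(1,5):1 a9@(0,4):1 a10@(4,1):1 a11@(1,2):0 a12@(1,1):1 a13@(3,2):1 a14@(3,4):1 a15@(2,3):1 a16@(0,1):1 a17@(4,2):1 a18@(3,3):1
t=2: a0@(2,4):1 a1@(3,0):1 a2@(2,2):1 a3@(1,0):1 a4@(0,0):1 a5@(1,3):0 a6@(4,5):1 a7@(4,0):1 a8@(1,5):1 a9@(0,4):1 a10@(4,1):1 a11@(1,2):0 a12@(1,1):1 a13@(3,2):1 a14@(3,4):1 a15@(2,3):1 a16@(0,1):1 a17@(4,2):1 a18@(3,3):1

17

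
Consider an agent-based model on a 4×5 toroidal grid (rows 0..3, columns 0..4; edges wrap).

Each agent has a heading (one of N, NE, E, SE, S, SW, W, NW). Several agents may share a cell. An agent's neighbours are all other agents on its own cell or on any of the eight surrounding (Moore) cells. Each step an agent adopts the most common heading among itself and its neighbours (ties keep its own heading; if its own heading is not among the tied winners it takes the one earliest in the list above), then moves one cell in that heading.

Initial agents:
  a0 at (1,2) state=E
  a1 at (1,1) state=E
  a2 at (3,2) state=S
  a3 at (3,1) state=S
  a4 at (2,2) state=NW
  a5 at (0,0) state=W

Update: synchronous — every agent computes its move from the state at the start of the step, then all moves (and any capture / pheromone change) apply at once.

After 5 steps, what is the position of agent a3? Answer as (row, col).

t=1: a0@(1,3):E a1@(1,2):E a2@(0,2):S a3@(0,1):S a4@(2,3):E a5@(0,4):W
t=2: a0@(1,4):E a1@(1,3):E a2@(1,2):S a3@(1,1):S a4@(2,4):E a5@(0,3):W
t=3: a0@(1,0):E a1@(1,4):E a2@(2,2):S a3@(2,1):S a4@(2,0):E a5@(0,4):E
t=4: a0@(1,1):E a1@(1,0):E a2@(3,2):S a3@(3,1):S a4@(2,1):E a5@(0,0):E
t=5: a0@(1,2):E a1@(1,1):E a2@(0,2):S a3@(0,1):S a4@(2,2):E a5@(0,1):E

(0, 1)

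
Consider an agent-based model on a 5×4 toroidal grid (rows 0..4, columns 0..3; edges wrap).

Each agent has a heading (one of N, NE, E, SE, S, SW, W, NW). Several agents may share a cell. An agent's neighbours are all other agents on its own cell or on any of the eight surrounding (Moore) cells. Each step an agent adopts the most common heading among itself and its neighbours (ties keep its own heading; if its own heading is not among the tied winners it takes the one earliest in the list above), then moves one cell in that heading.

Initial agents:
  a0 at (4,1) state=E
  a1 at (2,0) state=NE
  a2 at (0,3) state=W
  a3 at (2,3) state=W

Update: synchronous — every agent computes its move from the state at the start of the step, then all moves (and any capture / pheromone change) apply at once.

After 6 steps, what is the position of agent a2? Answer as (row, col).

(0, 1)

t=1: a0@(4,2):E a1@(1,1):NE a2@(0,2):W a3@(2,2):W
t=2: a0@(4,3):E a1@(1,0):W a2@(0,1):W a3@(2,1):W
t=3: a0@(4,0):E a1@(1,3):W a2@(0,0):W a3@(2,0):W
t=4: a0@(4,1):E a1@(1,2):W a2@(0,3):W a3@(2,3):W
t=5: a0@(4,2):E a1@(1,1):W a2@(0,2):W a3@(2,2):W
t=6: a0@(4,3):E a1@(1,0):W a2@(0,1):W a3@(2,1):W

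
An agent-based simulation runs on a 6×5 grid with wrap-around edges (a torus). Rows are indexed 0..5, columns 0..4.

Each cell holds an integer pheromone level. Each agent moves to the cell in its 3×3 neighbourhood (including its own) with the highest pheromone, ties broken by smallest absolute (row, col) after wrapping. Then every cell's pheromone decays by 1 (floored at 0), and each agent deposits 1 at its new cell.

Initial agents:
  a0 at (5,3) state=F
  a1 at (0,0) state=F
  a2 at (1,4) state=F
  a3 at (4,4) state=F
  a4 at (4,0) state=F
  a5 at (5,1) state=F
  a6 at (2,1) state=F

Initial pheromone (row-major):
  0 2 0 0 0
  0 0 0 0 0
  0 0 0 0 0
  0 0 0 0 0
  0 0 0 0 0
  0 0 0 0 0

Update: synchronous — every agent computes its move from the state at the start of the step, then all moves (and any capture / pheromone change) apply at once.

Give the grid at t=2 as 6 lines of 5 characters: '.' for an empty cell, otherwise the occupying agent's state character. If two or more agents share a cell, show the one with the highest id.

.F...
.....
.....
F....
.....
.....

t=1: a0@(0,2) a1@(0,1) a2@(0,0) a3@(3,0) a4@(3,0) a5@(0,1) a6@(1,0) | pheromone: 1 3 1 0 0 / 1 0 0 0 0 / 0 0 0 0 0 / 2 0 0 0 0 / 0 0 0 0 0 / 0 0 0 0 0
t=2: a0@(0,1) a1@(0,1) a2@(0,1) a3@(3,0) a4@(3,0) a5@(0,1) a6@(0,1) | pheromone: 0 7 0 0 0 / 0 0 0 0 0 / 0 0 0 0 0 / 3 0 0 0 0 / 0 0 0 0 0 / 0 0 0 0 0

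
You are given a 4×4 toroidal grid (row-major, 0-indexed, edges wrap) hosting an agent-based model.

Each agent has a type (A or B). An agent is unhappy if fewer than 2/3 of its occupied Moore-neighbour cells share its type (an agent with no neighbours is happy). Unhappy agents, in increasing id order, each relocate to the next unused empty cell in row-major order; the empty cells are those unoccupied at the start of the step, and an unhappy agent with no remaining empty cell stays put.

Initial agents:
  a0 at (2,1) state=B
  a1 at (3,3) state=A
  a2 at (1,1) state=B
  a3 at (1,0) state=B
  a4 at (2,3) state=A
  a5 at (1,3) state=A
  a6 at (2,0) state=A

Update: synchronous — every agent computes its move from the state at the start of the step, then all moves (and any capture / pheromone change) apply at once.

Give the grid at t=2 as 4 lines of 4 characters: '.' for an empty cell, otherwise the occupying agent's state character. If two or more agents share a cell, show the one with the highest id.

t=1: a0@(2,1):B a1@(3,3):A a2@(1,1):B a3@(0,0):B a4@(2,3):A a5@(1,3):A a6@(0,1):A
t=2: a0@(2,1):B a1@(0,2):A a2@(1,1):B a3@(0,3):B a4@(2,3):A a5@(1,0):A a6@(1,2):A

..AB
ABA.
.B.A
....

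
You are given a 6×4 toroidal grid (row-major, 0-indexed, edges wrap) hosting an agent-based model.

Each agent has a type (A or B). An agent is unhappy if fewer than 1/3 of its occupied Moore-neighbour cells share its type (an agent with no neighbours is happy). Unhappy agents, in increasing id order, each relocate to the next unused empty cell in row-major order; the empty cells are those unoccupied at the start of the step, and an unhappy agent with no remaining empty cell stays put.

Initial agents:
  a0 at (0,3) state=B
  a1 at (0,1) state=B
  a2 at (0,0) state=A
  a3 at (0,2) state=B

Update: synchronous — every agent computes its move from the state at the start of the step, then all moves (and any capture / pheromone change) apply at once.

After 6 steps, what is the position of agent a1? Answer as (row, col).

(0, 1)

t=1: a0@(0,3):B a1@(0,1):B a2@(1,0):A a3@(0,2):B
t=2: a0@(0,3):B a1@(0,1):B a2@(0,0):A a3@(0,2):B
t=3: a0@(0,3):B a1@(0,1):B a2@(1,0):A a3@(0,2):B
t=4: a0@(0,3):B a1@(0,1):B a2@(0,0):A a3@(0,2):B
t=5: a0@(0,3):B a1@(0,1):B a2@(1,0):A a3@(0,2):B
t=6: a0@(0,3):B a1@(0,1):B a2@(0,0):A a3@(0,2):B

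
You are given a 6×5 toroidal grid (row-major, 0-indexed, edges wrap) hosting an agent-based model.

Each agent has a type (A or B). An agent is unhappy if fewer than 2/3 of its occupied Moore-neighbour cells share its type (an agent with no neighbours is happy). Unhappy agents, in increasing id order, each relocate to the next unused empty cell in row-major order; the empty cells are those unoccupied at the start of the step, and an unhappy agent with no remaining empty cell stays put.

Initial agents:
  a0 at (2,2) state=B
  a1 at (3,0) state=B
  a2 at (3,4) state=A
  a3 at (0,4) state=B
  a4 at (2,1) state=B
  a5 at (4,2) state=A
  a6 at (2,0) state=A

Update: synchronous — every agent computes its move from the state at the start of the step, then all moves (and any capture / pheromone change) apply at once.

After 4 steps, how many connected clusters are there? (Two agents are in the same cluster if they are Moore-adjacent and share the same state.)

t=1: a0@(2,2):B a1@(0,0):B a2@(0,1):A a3@(0,4):B a4@(2,1):B a5@(4,2):A a6@(0,2):A
t=2: a0@(2,2):B a1@(0,3):B a2@(1,0):A a3@(0,4):B a4@(2,1):B a5@(4,2):A a6@(0,2):A
t=3: a0@(2,2):B a1@(0,0):B a2@(0,1):A a3@(1,1):B a4@(1,2):B a5@(4,2):A a6@(1,3):A
t=4: a0@(2,2):B a1@(0,2):B a2@(0,3):A a3@(1,1):B a4@(0,4):B a5@(4,2):A a6@(1,0):A

5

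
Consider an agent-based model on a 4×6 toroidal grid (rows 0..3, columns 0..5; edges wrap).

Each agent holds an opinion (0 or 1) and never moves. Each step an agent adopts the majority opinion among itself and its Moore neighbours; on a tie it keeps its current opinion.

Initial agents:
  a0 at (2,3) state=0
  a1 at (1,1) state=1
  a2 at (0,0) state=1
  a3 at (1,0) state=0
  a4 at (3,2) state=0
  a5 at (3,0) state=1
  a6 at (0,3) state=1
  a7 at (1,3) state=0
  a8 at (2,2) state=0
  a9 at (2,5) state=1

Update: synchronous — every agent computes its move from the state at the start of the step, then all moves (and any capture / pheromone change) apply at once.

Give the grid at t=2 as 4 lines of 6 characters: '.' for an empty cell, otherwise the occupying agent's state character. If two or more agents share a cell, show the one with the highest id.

1..0..
11.0..
..00.1
1.0...

t=1: a0@(2,3):0 a1@(1,1):1 a2@(0,0):1 a3@(1,0):1 a4@(3,2):0 a5@(3,0):1 a6@(0,3):0 a7@(1,3):0 a8@(2,2):0 a9@(2,5):1
t=2: (unchanged — steady state)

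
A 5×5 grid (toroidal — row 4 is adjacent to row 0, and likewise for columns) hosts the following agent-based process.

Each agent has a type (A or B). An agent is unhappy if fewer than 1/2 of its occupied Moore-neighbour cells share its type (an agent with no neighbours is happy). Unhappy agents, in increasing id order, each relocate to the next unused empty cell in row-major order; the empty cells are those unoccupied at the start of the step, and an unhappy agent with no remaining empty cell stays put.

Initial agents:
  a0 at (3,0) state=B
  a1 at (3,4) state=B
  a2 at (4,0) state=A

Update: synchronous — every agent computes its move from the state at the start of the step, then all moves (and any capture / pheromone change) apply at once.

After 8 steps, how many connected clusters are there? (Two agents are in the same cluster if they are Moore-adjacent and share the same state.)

2

t=1: a0@(3,0):B a1@(3,4):B a2@(0,0):A
t=2: (unchanged — steady state)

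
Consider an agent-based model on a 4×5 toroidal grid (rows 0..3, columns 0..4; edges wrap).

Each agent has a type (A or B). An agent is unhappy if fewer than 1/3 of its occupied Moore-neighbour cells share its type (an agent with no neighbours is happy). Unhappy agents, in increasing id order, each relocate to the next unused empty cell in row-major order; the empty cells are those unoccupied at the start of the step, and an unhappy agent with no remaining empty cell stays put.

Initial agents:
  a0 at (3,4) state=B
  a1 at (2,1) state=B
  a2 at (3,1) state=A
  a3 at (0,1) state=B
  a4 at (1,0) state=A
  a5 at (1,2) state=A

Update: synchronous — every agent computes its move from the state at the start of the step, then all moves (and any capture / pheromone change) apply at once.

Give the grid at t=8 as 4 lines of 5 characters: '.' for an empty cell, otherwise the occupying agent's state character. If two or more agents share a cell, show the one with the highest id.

BAAB.
.A...
.....
....B

t=1: a0@(3,4):B a1@(0,0):B a2@(0,2):A a3@(0,3):B a4@(0,4):A a5@(1,1):A
t=2: a0@(3,4):B a1@(0,0):B a2@(0,2):A a3@(0,3):B a4@(0,1):A a5@(1,1):A
t=3: (unchanged — steady state)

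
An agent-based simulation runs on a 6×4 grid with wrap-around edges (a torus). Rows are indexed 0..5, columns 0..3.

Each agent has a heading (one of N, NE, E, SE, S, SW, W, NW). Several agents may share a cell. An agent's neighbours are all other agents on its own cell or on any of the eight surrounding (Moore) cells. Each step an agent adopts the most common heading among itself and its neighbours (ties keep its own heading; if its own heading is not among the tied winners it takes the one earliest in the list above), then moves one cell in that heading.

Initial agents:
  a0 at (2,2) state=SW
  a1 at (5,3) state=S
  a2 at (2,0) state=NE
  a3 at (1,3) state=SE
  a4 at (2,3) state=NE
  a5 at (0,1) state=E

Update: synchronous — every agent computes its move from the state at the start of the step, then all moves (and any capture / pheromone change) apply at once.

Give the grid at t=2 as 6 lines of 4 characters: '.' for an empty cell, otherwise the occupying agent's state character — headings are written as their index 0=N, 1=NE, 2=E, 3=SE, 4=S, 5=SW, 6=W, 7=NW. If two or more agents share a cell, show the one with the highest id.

.112
....
....
....
5...
11..

t=1: a0@(3,1):SW a1@(0,3):S a2@(1,1):NE a3@(0,0):NE a4@(1,0):NE a5@(0,2):E
t=2: a0@(4,0):SW a1@(5,0):NE a2@(0,2):NE a3@(5,1):NE a4@(0,1):NE a5@(0,3):E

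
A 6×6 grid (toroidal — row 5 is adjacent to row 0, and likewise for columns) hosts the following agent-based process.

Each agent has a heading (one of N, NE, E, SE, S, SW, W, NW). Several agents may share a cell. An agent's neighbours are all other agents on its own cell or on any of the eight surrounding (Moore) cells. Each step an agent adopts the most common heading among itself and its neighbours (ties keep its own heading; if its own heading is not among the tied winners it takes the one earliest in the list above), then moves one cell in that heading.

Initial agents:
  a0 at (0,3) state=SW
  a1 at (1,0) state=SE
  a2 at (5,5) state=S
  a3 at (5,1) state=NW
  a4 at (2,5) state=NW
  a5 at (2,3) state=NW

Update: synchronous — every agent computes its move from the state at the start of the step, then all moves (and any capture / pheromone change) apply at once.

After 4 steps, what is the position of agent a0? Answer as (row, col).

(4, 5)

t=1: a0@(1,2):SW a1@(2,1):SE a2@(0,5):S a3@(4,0):NW a4@(1,4):NW a5@(1,2):NW
t=2: a0@(2,1):SW a1@(3,2):SE a2@(1,5):S a3@(3,5):NW a4@(0,3):NW a5@(0,1):NW
t=3: a0@(3,0):SW a1@(4,3):SE a2@(2,5):S a3@(2,4):NW a4@(5,2):NW a5@(5,0):NW
t=4: a0@(4,5):SW a1@(5,4):SE a2@(3,5):S a3@(1,3):NW a4@(4,1):NW a5@(4,5):NW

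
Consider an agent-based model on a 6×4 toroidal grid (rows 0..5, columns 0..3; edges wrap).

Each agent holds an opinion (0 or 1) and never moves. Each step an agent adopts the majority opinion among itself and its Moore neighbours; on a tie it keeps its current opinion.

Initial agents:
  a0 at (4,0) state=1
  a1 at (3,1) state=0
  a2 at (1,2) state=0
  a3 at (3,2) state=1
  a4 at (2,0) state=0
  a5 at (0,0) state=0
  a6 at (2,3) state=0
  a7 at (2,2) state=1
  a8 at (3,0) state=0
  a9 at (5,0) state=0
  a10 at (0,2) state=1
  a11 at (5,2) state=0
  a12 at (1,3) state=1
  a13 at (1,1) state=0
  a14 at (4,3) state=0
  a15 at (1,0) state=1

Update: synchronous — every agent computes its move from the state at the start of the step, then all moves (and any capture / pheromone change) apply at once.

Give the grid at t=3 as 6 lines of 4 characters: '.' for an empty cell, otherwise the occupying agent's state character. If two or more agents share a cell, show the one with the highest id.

0.0.
0000
0.00
000.
0..0
0.0.

t=1: a0@(4,0):0 a1@(3,1):0 a2@(1,2):0 a3@(3,2):0 a4@(2,0):0 a5@(0,0):0 a6@(2,3):0 a7@(2,2):0 a8@(3,0):0 a9@(5,0):0 a10@(0,2):0 a11@(5,2):0 a12@(1,3):1 a13@(1,1):0 a14@(4,3):0 a15@(1,0):0
t=2: a0@(4,0):0 a1@(3,1):0 a2@(1,2):0 a3@(3,2):0 a4@(2,0):0 a5@(0,0):0 a6@(2,3):0 a7@(2,2):0 a8@(3,0):0 a9@(5,0):0 a10@(0,2):0 a11@(5,2):0 a12@(1,3):0 a13@(1,1):0 a14@(4,3):0 a15@(1,0):0
t=3: (unchanged — steady state)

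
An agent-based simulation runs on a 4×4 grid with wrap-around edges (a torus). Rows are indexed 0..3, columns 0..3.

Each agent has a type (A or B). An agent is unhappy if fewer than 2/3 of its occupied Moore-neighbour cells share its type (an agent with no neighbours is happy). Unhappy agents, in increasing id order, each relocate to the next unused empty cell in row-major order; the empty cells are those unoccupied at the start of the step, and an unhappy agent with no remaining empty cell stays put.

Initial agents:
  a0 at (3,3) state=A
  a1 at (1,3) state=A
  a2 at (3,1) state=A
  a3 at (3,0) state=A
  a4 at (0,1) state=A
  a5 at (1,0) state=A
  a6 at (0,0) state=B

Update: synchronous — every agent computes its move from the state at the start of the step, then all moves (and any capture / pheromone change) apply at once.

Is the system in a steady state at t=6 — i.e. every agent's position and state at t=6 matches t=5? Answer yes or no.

t=1: a0@(0,2):A a1@(0,3):A a2@(3,1):A a3@(3,0):A a4@(0,1):A a5@(1,0):A a6@(1,1):B
t=2: a0@(0,2):A a1@(0,3):A a2@(3,1):A a3@(3,0):A a4@(0,1):A a5@(1,0):A a6@(0,0):B
t=3: a0@(0,2):A a1@(0,3):A a2@(3,1):A a3@(3,0):A a4@(0,1):A a5@(1,0):A a6@(1,1):B
t=4: a0@(0,2):A a1@(0,3):A a2@(3,1):A a3@(3,0):A a4@(0,1):A a5@(1,0):A a6@(0,0):B
t=5: a0@(0,2):A a1@(0,3):A a2@(3,1):A a3@(3,0):A a4@(0,1):A a5@(1,0):A a6@(1,1):B
t=6: a0@(0,2):A a1@(0,3):A a2@(3,1):A a3@(3,0):A a4@(0,1):A a5@(1,0):A a6@(0,0):B

no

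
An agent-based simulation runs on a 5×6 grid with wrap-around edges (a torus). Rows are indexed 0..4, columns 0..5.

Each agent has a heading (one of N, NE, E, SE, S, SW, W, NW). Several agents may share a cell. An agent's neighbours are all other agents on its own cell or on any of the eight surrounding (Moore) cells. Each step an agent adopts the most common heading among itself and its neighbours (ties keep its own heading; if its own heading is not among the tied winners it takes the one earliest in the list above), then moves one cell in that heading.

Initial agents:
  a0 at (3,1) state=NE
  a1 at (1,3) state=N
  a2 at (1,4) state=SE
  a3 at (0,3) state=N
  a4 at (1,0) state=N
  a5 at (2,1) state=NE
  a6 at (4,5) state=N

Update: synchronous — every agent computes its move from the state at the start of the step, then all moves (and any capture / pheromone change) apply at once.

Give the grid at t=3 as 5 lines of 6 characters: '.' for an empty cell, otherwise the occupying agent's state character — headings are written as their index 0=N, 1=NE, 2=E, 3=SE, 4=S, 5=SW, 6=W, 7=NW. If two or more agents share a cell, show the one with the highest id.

....1.
.....0
...0..
0..00.
....1.

t=1: a0@(2,2):NE a1@(0,3):N a2@(0,4):N a3@(4,3):N a4@(0,0):N a5@(1,2):NE a6@(3,5):N
t=2: a0@(1,3):NE a1@(4,3):N a2@(4,4):N a3@(3,3):N a4@(4,0):N a5@(0,3):NE a6@(2,5):N
t=3: a0@(0,4):NE a1@(3,3):N a2@(3,4):N a3@(2,3):N a4@(3,0):N a5@(4,4):NE a6@(1,5):N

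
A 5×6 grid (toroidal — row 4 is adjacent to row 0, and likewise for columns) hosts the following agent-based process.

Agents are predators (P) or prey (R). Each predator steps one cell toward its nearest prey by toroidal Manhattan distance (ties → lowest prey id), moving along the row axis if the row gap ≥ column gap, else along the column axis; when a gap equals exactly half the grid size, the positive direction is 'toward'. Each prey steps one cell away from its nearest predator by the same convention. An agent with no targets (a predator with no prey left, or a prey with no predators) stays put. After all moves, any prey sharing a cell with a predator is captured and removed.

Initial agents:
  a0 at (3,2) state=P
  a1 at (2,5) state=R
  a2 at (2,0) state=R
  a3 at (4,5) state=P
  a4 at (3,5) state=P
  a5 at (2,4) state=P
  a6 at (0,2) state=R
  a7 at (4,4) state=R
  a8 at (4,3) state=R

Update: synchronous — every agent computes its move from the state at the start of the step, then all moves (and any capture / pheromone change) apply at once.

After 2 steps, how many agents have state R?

5

t=1: a0@(4,2):P a1@(1,5):R a2@(1,0):R a3@(4,4):P a4@(2,5):P a5@(2,5):P a6@(1,2):R a7@(4,3):R a8@(0,3):R
t=2: a0@(4,3):P a1@(0,5):R a2@(0,0):R a3@(4,3):P a4@(1,5):P a5@(1,5):P a6@(2,2):R a7@(4,4):R a8@(1,3):R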